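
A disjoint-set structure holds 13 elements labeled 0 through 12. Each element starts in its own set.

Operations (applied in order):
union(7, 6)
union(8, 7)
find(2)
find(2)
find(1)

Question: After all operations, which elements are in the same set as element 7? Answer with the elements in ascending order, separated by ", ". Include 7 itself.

Step 1: union(7, 6) -> merged; set of 7 now {6, 7}
Step 2: union(8, 7) -> merged; set of 8 now {6, 7, 8}
Step 3: find(2) -> no change; set of 2 is {2}
Step 4: find(2) -> no change; set of 2 is {2}
Step 5: find(1) -> no change; set of 1 is {1}
Component of 7: {6, 7, 8}

Answer: 6, 7, 8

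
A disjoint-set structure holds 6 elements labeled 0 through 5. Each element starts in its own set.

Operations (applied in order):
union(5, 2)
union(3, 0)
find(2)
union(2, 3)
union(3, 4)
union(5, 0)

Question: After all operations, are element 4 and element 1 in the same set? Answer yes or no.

Answer: no

Derivation:
Step 1: union(5, 2) -> merged; set of 5 now {2, 5}
Step 2: union(3, 0) -> merged; set of 3 now {0, 3}
Step 3: find(2) -> no change; set of 2 is {2, 5}
Step 4: union(2, 3) -> merged; set of 2 now {0, 2, 3, 5}
Step 5: union(3, 4) -> merged; set of 3 now {0, 2, 3, 4, 5}
Step 6: union(5, 0) -> already same set; set of 5 now {0, 2, 3, 4, 5}
Set of 4: {0, 2, 3, 4, 5}; 1 is not a member.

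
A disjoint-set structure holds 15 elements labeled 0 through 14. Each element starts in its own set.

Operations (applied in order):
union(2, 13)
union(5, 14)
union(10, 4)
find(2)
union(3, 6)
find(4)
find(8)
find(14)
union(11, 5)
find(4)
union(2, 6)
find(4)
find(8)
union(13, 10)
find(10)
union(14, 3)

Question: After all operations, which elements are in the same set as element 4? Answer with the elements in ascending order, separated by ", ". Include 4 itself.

Step 1: union(2, 13) -> merged; set of 2 now {2, 13}
Step 2: union(5, 14) -> merged; set of 5 now {5, 14}
Step 3: union(10, 4) -> merged; set of 10 now {4, 10}
Step 4: find(2) -> no change; set of 2 is {2, 13}
Step 5: union(3, 6) -> merged; set of 3 now {3, 6}
Step 6: find(4) -> no change; set of 4 is {4, 10}
Step 7: find(8) -> no change; set of 8 is {8}
Step 8: find(14) -> no change; set of 14 is {5, 14}
Step 9: union(11, 5) -> merged; set of 11 now {5, 11, 14}
Step 10: find(4) -> no change; set of 4 is {4, 10}
Step 11: union(2, 6) -> merged; set of 2 now {2, 3, 6, 13}
Step 12: find(4) -> no change; set of 4 is {4, 10}
Step 13: find(8) -> no change; set of 8 is {8}
Step 14: union(13, 10) -> merged; set of 13 now {2, 3, 4, 6, 10, 13}
Step 15: find(10) -> no change; set of 10 is {2, 3, 4, 6, 10, 13}
Step 16: union(14, 3) -> merged; set of 14 now {2, 3, 4, 5, 6, 10, 11, 13, 14}
Component of 4: {2, 3, 4, 5, 6, 10, 11, 13, 14}

Answer: 2, 3, 4, 5, 6, 10, 11, 13, 14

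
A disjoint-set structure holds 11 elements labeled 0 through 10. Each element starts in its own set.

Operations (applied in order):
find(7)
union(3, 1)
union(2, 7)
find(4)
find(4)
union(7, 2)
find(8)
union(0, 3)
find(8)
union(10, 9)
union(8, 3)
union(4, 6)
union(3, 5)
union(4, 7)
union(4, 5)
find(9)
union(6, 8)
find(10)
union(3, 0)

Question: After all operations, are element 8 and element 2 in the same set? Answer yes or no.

Answer: yes

Derivation:
Step 1: find(7) -> no change; set of 7 is {7}
Step 2: union(3, 1) -> merged; set of 3 now {1, 3}
Step 3: union(2, 7) -> merged; set of 2 now {2, 7}
Step 4: find(4) -> no change; set of 4 is {4}
Step 5: find(4) -> no change; set of 4 is {4}
Step 6: union(7, 2) -> already same set; set of 7 now {2, 7}
Step 7: find(8) -> no change; set of 8 is {8}
Step 8: union(0, 3) -> merged; set of 0 now {0, 1, 3}
Step 9: find(8) -> no change; set of 8 is {8}
Step 10: union(10, 9) -> merged; set of 10 now {9, 10}
Step 11: union(8, 3) -> merged; set of 8 now {0, 1, 3, 8}
Step 12: union(4, 6) -> merged; set of 4 now {4, 6}
Step 13: union(3, 5) -> merged; set of 3 now {0, 1, 3, 5, 8}
Step 14: union(4, 7) -> merged; set of 4 now {2, 4, 6, 7}
Step 15: union(4, 5) -> merged; set of 4 now {0, 1, 2, 3, 4, 5, 6, 7, 8}
Step 16: find(9) -> no change; set of 9 is {9, 10}
Step 17: union(6, 8) -> already same set; set of 6 now {0, 1, 2, 3, 4, 5, 6, 7, 8}
Step 18: find(10) -> no change; set of 10 is {9, 10}
Step 19: union(3, 0) -> already same set; set of 3 now {0, 1, 2, 3, 4, 5, 6, 7, 8}
Set of 8: {0, 1, 2, 3, 4, 5, 6, 7, 8}; 2 is a member.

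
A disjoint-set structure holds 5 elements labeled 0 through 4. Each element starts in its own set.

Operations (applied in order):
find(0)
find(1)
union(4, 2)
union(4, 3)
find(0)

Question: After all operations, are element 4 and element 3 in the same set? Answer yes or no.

Answer: yes

Derivation:
Step 1: find(0) -> no change; set of 0 is {0}
Step 2: find(1) -> no change; set of 1 is {1}
Step 3: union(4, 2) -> merged; set of 4 now {2, 4}
Step 4: union(4, 3) -> merged; set of 4 now {2, 3, 4}
Step 5: find(0) -> no change; set of 0 is {0}
Set of 4: {2, 3, 4}; 3 is a member.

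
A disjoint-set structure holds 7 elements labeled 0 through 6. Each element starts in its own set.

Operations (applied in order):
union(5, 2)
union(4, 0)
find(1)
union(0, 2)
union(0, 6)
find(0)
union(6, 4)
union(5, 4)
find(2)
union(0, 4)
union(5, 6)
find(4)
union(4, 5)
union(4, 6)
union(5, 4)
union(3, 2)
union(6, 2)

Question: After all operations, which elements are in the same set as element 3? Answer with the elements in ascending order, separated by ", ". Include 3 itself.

Step 1: union(5, 2) -> merged; set of 5 now {2, 5}
Step 2: union(4, 0) -> merged; set of 4 now {0, 4}
Step 3: find(1) -> no change; set of 1 is {1}
Step 4: union(0, 2) -> merged; set of 0 now {0, 2, 4, 5}
Step 5: union(0, 6) -> merged; set of 0 now {0, 2, 4, 5, 6}
Step 6: find(0) -> no change; set of 0 is {0, 2, 4, 5, 6}
Step 7: union(6, 4) -> already same set; set of 6 now {0, 2, 4, 5, 6}
Step 8: union(5, 4) -> already same set; set of 5 now {0, 2, 4, 5, 6}
Step 9: find(2) -> no change; set of 2 is {0, 2, 4, 5, 6}
Step 10: union(0, 4) -> already same set; set of 0 now {0, 2, 4, 5, 6}
Step 11: union(5, 6) -> already same set; set of 5 now {0, 2, 4, 5, 6}
Step 12: find(4) -> no change; set of 4 is {0, 2, 4, 5, 6}
Step 13: union(4, 5) -> already same set; set of 4 now {0, 2, 4, 5, 6}
Step 14: union(4, 6) -> already same set; set of 4 now {0, 2, 4, 5, 6}
Step 15: union(5, 4) -> already same set; set of 5 now {0, 2, 4, 5, 6}
Step 16: union(3, 2) -> merged; set of 3 now {0, 2, 3, 4, 5, 6}
Step 17: union(6, 2) -> already same set; set of 6 now {0, 2, 3, 4, 5, 6}
Component of 3: {0, 2, 3, 4, 5, 6}

Answer: 0, 2, 3, 4, 5, 6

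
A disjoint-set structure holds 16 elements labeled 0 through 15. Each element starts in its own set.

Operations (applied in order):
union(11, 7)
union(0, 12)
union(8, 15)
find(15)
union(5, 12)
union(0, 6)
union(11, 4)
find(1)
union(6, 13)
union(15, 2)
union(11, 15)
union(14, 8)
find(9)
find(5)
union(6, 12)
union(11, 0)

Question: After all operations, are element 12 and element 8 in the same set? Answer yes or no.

Step 1: union(11, 7) -> merged; set of 11 now {7, 11}
Step 2: union(0, 12) -> merged; set of 0 now {0, 12}
Step 3: union(8, 15) -> merged; set of 8 now {8, 15}
Step 4: find(15) -> no change; set of 15 is {8, 15}
Step 5: union(5, 12) -> merged; set of 5 now {0, 5, 12}
Step 6: union(0, 6) -> merged; set of 0 now {0, 5, 6, 12}
Step 7: union(11, 4) -> merged; set of 11 now {4, 7, 11}
Step 8: find(1) -> no change; set of 1 is {1}
Step 9: union(6, 13) -> merged; set of 6 now {0, 5, 6, 12, 13}
Step 10: union(15, 2) -> merged; set of 15 now {2, 8, 15}
Step 11: union(11, 15) -> merged; set of 11 now {2, 4, 7, 8, 11, 15}
Step 12: union(14, 8) -> merged; set of 14 now {2, 4, 7, 8, 11, 14, 15}
Step 13: find(9) -> no change; set of 9 is {9}
Step 14: find(5) -> no change; set of 5 is {0, 5, 6, 12, 13}
Step 15: union(6, 12) -> already same set; set of 6 now {0, 5, 6, 12, 13}
Step 16: union(11, 0) -> merged; set of 11 now {0, 2, 4, 5, 6, 7, 8, 11, 12, 13, 14, 15}
Set of 12: {0, 2, 4, 5, 6, 7, 8, 11, 12, 13, 14, 15}; 8 is a member.

Answer: yes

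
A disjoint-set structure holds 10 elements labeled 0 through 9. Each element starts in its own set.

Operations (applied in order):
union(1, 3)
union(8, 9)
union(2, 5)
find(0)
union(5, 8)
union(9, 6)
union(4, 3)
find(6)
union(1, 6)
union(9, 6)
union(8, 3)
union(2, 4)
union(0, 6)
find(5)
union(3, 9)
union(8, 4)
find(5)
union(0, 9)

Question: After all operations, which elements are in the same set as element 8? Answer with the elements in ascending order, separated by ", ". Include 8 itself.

Step 1: union(1, 3) -> merged; set of 1 now {1, 3}
Step 2: union(8, 9) -> merged; set of 8 now {8, 9}
Step 3: union(2, 5) -> merged; set of 2 now {2, 5}
Step 4: find(0) -> no change; set of 0 is {0}
Step 5: union(5, 8) -> merged; set of 5 now {2, 5, 8, 9}
Step 6: union(9, 6) -> merged; set of 9 now {2, 5, 6, 8, 9}
Step 7: union(4, 3) -> merged; set of 4 now {1, 3, 4}
Step 8: find(6) -> no change; set of 6 is {2, 5, 6, 8, 9}
Step 9: union(1, 6) -> merged; set of 1 now {1, 2, 3, 4, 5, 6, 8, 9}
Step 10: union(9, 6) -> already same set; set of 9 now {1, 2, 3, 4, 5, 6, 8, 9}
Step 11: union(8, 3) -> already same set; set of 8 now {1, 2, 3, 4, 5, 6, 8, 9}
Step 12: union(2, 4) -> already same set; set of 2 now {1, 2, 3, 4, 5, 6, 8, 9}
Step 13: union(0, 6) -> merged; set of 0 now {0, 1, 2, 3, 4, 5, 6, 8, 9}
Step 14: find(5) -> no change; set of 5 is {0, 1, 2, 3, 4, 5, 6, 8, 9}
Step 15: union(3, 9) -> already same set; set of 3 now {0, 1, 2, 3, 4, 5, 6, 8, 9}
Step 16: union(8, 4) -> already same set; set of 8 now {0, 1, 2, 3, 4, 5, 6, 8, 9}
Step 17: find(5) -> no change; set of 5 is {0, 1, 2, 3, 4, 5, 6, 8, 9}
Step 18: union(0, 9) -> already same set; set of 0 now {0, 1, 2, 3, 4, 5, 6, 8, 9}
Component of 8: {0, 1, 2, 3, 4, 5, 6, 8, 9}

Answer: 0, 1, 2, 3, 4, 5, 6, 8, 9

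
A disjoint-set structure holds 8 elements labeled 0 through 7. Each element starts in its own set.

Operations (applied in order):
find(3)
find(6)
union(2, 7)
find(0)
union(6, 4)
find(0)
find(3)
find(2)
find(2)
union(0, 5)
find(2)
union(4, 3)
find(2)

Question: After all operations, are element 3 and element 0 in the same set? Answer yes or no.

Step 1: find(3) -> no change; set of 3 is {3}
Step 2: find(6) -> no change; set of 6 is {6}
Step 3: union(2, 7) -> merged; set of 2 now {2, 7}
Step 4: find(0) -> no change; set of 0 is {0}
Step 5: union(6, 4) -> merged; set of 6 now {4, 6}
Step 6: find(0) -> no change; set of 0 is {0}
Step 7: find(3) -> no change; set of 3 is {3}
Step 8: find(2) -> no change; set of 2 is {2, 7}
Step 9: find(2) -> no change; set of 2 is {2, 7}
Step 10: union(0, 5) -> merged; set of 0 now {0, 5}
Step 11: find(2) -> no change; set of 2 is {2, 7}
Step 12: union(4, 3) -> merged; set of 4 now {3, 4, 6}
Step 13: find(2) -> no change; set of 2 is {2, 7}
Set of 3: {3, 4, 6}; 0 is not a member.

Answer: no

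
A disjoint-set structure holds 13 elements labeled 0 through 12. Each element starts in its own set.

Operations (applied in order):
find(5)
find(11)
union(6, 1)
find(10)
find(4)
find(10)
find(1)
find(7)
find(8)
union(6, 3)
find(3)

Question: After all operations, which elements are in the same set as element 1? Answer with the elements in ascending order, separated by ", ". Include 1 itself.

Step 1: find(5) -> no change; set of 5 is {5}
Step 2: find(11) -> no change; set of 11 is {11}
Step 3: union(6, 1) -> merged; set of 6 now {1, 6}
Step 4: find(10) -> no change; set of 10 is {10}
Step 5: find(4) -> no change; set of 4 is {4}
Step 6: find(10) -> no change; set of 10 is {10}
Step 7: find(1) -> no change; set of 1 is {1, 6}
Step 8: find(7) -> no change; set of 7 is {7}
Step 9: find(8) -> no change; set of 8 is {8}
Step 10: union(6, 3) -> merged; set of 6 now {1, 3, 6}
Step 11: find(3) -> no change; set of 3 is {1, 3, 6}
Component of 1: {1, 3, 6}

Answer: 1, 3, 6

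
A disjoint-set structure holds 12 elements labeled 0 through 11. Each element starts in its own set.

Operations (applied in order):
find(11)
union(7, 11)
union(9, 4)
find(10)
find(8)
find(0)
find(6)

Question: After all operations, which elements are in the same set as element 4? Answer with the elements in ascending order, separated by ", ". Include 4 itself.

Step 1: find(11) -> no change; set of 11 is {11}
Step 2: union(7, 11) -> merged; set of 7 now {7, 11}
Step 3: union(9, 4) -> merged; set of 9 now {4, 9}
Step 4: find(10) -> no change; set of 10 is {10}
Step 5: find(8) -> no change; set of 8 is {8}
Step 6: find(0) -> no change; set of 0 is {0}
Step 7: find(6) -> no change; set of 6 is {6}
Component of 4: {4, 9}

Answer: 4, 9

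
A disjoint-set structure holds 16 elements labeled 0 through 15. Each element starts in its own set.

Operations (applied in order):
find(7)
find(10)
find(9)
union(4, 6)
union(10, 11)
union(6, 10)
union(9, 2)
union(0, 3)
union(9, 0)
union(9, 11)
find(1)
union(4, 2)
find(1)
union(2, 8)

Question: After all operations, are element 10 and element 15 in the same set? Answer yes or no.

Answer: no

Derivation:
Step 1: find(7) -> no change; set of 7 is {7}
Step 2: find(10) -> no change; set of 10 is {10}
Step 3: find(9) -> no change; set of 9 is {9}
Step 4: union(4, 6) -> merged; set of 4 now {4, 6}
Step 5: union(10, 11) -> merged; set of 10 now {10, 11}
Step 6: union(6, 10) -> merged; set of 6 now {4, 6, 10, 11}
Step 7: union(9, 2) -> merged; set of 9 now {2, 9}
Step 8: union(0, 3) -> merged; set of 0 now {0, 3}
Step 9: union(9, 0) -> merged; set of 9 now {0, 2, 3, 9}
Step 10: union(9, 11) -> merged; set of 9 now {0, 2, 3, 4, 6, 9, 10, 11}
Step 11: find(1) -> no change; set of 1 is {1}
Step 12: union(4, 2) -> already same set; set of 4 now {0, 2, 3, 4, 6, 9, 10, 11}
Step 13: find(1) -> no change; set of 1 is {1}
Step 14: union(2, 8) -> merged; set of 2 now {0, 2, 3, 4, 6, 8, 9, 10, 11}
Set of 10: {0, 2, 3, 4, 6, 8, 9, 10, 11}; 15 is not a member.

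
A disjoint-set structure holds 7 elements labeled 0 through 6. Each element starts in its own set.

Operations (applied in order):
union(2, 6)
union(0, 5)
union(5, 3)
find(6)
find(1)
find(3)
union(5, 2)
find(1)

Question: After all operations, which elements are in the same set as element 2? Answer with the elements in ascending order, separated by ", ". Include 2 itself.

Step 1: union(2, 6) -> merged; set of 2 now {2, 6}
Step 2: union(0, 5) -> merged; set of 0 now {0, 5}
Step 3: union(5, 3) -> merged; set of 5 now {0, 3, 5}
Step 4: find(6) -> no change; set of 6 is {2, 6}
Step 5: find(1) -> no change; set of 1 is {1}
Step 6: find(3) -> no change; set of 3 is {0, 3, 5}
Step 7: union(5, 2) -> merged; set of 5 now {0, 2, 3, 5, 6}
Step 8: find(1) -> no change; set of 1 is {1}
Component of 2: {0, 2, 3, 5, 6}

Answer: 0, 2, 3, 5, 6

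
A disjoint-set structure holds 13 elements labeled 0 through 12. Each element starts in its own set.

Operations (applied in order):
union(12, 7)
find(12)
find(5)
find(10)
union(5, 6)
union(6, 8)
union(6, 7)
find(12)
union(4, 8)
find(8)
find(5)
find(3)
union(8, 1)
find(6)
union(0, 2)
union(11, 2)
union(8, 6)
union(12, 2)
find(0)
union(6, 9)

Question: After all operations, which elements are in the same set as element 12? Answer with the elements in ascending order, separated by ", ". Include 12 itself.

Step 1: union(12, 7) -> merged; set of 12 now {7, 12}
Step 2: find(12) -> no change; set of 12 is {7, 12}
Step 3: find(5) -> no change; set of 5 is {5}
Step 4: find(10) -> no change; set of 10 is {10}
Step 5: union(5, 6) -> merged; set of 5 now {5, 6}
Step 6: union(6, 8) -> merged; set of 6 now {5, 6, 8}
Step 7: union(6, 7) -> merged; set of 6 now {5, 6, 7, 8, 12}
Step 8: find(12) -> no change; set of 12 is {5, 6, 7, 8, 12}
Step 9: union(4, 8) -> merged; set of 4 now {4, 5, 6, 7, 8, 12}
Step 10: find(8) -> no change; set of 8 is {4, 5, 6, 7, 8, 12}
Step 11: find(5) -> no change; set of 5 is {4, 5, 6, 7, 8, 12}
Step 12: find(3) -> no change; set of 3 is {3}
Step 13: union(8, 1) -> merged; set of 8 now {1, 4, 5, 6, 7, 8, 12}
Step 14: find(6) -> no change; set of 6 is {1, 4, 5, 6, 7, 8, 12}
Step 15: union(0, 2) -> merged; set of 0 now {0, 2}
Step 16: union(11, 2) -> merged; set of 11 now {0, 2, 11}
Step 17: union(8, 6) -> already same set; set of 8 now {1, 4, 5, 6, 7, 8, 12}
Step 18: union(12, 2) -> merged; set of 12 now {0, 1, 2, 4, 5, 6, 7, 8, 11, 12}
Step 19: find(0) -> no change; set of 0 is {0, 1, 2, 4, 5, 6, 7, 8, 11, 12}
Step 20: union(6, 9) -> merged; set of 6 now {0, 1, 2, 4, 5, 6, 7, 8, 9, 11, 12}
Component of 12: {0, 1, 2, 4, 5, 6, 7, 8, 9, 11, 12}

Answer: 0, 1, 2, 4, 5, 6, 7, 8, 9, 11, 12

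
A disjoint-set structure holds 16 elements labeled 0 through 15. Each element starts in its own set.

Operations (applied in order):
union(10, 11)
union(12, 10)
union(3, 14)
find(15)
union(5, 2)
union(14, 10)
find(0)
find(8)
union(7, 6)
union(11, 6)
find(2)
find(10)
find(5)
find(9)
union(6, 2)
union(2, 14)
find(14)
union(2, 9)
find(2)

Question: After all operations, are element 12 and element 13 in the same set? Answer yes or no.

Step 1: union(10, 11) -> merged; set of 10 now {10, 11}
Step 2: union(12, 10) -> merged; set of 12 now {10, 11, 12}
Step 3: union(3, 14) -> merged; set of 3 now {3, 14}
Step 4: find(15) -> no change; set of 15 is {15}
Step 5: union(5, 2) -> merged; set of 5 now {2, 5}
Step 6: union(14, 10) -> merged; set of 14 now {3, 10, 11, 12, 14}
Step 7: find(0) -> no change; set of 0 is {0}
Step 8: find(8) -> no change; set of 8 is {8}
Step 9: union(7, 6) -> merged; set of 7 now {6, 7}
Step 10: union(11, 6) -> merged; set of 11 now {3, 6, 7, 10, 11, 12, 14}
Step 11: find(2) -> no change; set of 2 is {2, 5}
Step 12: find(10) -> no change; set of 10 is {3, 6, 7, 10, 11, 12, 14}
Step 13: find(5) -> no change; set of 5 is {2, 5}
Step 14: find(9) -> no change; set of 9 is {9}
Step 15: union(6, 2) -> merged; set of 6 now {2, 3, 5, 6, 7, 10, 11, 12, 14}
Step 16: union(2, 14) -> already same set; set of 2 now {2, 3, 5, 6, 7, 10, 11, 12, 14}
Step 17: find(14) -> no change; set of 14 is {2, 3, 5, 6, 7, 10, 11, 12, 14}
Step 18: union(2, 9) -> merged; set of 2 now {2, 3, 5, 6, 7, 9, 10, 11, 12, 14}
Step 19: find(2) -> no change; set of 2 is {2, 3, 5, 6, 7, 9, 10, 11, 12, 14}
Set of 12: {2, 3, 5, 6, 7, 9, 10, 11, 12, 14}; 13 is not a member.

Answer: no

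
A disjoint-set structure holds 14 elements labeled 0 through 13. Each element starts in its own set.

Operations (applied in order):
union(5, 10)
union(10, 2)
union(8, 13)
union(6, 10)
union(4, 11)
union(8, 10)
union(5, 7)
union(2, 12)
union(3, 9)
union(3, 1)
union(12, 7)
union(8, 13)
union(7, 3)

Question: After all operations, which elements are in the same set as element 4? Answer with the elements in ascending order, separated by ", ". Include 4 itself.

Answer: 4, 11

Derivation:
Step 1: union(5, 10) -> merged; set of 5 now {5, 10}
Step 2: union(10, 2) -> merged; set of 10 now {2, 5, 10}
Step 3: union(8, 13) -> merged; set of 8 now {8, 13}
Step 4: union(6, 10) -> merged; set of 6 now {2, 5, 6, 10}
Step 5: union(4, 11) -> merged; set of 4 now {4, 11}
Step 6: union(8, 10) -> merged; set of 8 now {2, 5, 6, 8, 10, 13}
Step 7: union(5, 7) -> merged; set of 5 now {2, 5, 6, 7, 8, 10, 13}
Step 8: union(2, 12) -> merged; set of 2 now {2, 5, 6, 7, 8, 10, 12, 13}
Step 9: union(3, 9) -> merged; set of 3 now {3, 9}
Step 10: union(3, 1) -> merged; set of 3 now {1, 3, 9}
Step 11: union(12, 7) -> already same set; set of 12 now {2, 5, 6, 7, 8, 10, 12, 13}
Step 12: union(8, 13) -> already same set; set of 8 now {2, 5, 6, 7, 8, 10, 12, 13}
Step 13: union(7, 3) -> merged; set of 7 now {1, 2, 3, 5, 6, 7, 8, 9, 10, 12, 13}
Component of 4: {4, 11}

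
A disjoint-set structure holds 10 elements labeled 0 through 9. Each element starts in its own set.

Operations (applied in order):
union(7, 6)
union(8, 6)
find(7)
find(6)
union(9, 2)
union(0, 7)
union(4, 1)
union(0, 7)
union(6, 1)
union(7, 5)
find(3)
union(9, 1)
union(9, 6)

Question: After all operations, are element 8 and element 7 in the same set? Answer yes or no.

Step 1: union(7, 6) -> merged; set of 7 now {6, 7}
Step 2: union(8, 6) -> merged; set of 8 now {6, 7, 8}
Step 3: find(7) -> no change; set of 7 is {6, 7, 8}
Step 4: find(6) -> no change; set of 6 is {6, 7, 8}
Step 5: union(9, 2) -> merged; set of 9 now {2, 9}
Step 6: union(0, 7) -> merged; set of 0 now {0, 6, 7, 8}
Step 7: union(4, 1) -> merged; set of 4 now {1, 4}
Step 8: union(0, 7) -> already same set; set of 0 now {0, 6, 7, 8}
Step 9: union(6, 1) -> merged; set of 6 now {0, 1, 4, 6, 7, 8}
Step 10: union(7, 5) -> merged; set of 7 now {0, 1, 4, 5, 6, 7, 8}
Step 11: find(3) -> no change; set of 3 is {3}
Step 12: union(9, 1) -> merged; set of 9 now {0, 1, 2, 4, 5, 6, 7, 8, 9}
Step 13: union(9, 6) -> already same set; set of 9 now {0, 1, 2, 4, 5, 6, 7, 8, 9}
Set of 8: {0, 1, 2, 4, 5, 6, 7, 8, 9}; 7 is a member.

Answer: yes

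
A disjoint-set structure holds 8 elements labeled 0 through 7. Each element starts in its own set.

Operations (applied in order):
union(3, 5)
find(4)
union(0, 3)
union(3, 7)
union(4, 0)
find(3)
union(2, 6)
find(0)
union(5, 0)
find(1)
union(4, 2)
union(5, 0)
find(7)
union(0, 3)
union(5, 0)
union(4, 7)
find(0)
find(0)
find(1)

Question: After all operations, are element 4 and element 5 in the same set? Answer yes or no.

Step 1: union(3, 5) -> merged; set of 3 now {3, 5}
Step 2: find(4) -> no change; set of 4 is {4}
Step 3: union(0, 3) -> merged; set of 0 now {0, 3, 5}
Step 4: union(3, 7) -> merged; set of 3 now {0, 3, 5, 7}
Step 5: union(4, 0) -> merged; set of 4 now {0, 3, 4, 5, 7}
Step 6: find(3) -> no change; set of 3 is {0, 3, 4, 5, 7}
Step 7: union(2, 6) -> merged; set of 2 now {2, 6}
Step 8: find(0) -> no change; set of 0 is {0, 3, 4, 5, 7}
Step 9: union(5, 0) -> already same set; set of 5 now {0, 3, 4, 5, 7}
Step 10: find(1) -> no change; set of 1 is {1}
Step 11: union(4, 2) -> merged; set of 4 now {0, 2, 3, 4, 5, 6, 7}
Step 12: union(5, 0) -> already same set; set of 5 now {0, 2, 3, 4, 5, 6, 7}
Step 13: find(7) -> no change; set of 7 is {0, 2, 3, 4, 5, 6, 7}
Step 14: union(0, 3) -> already same set; set of 0 now {0, 2, 3, 4, 5, 6, 7}
Step 15: union(5, 0) -> already same set; set of 5 now {0, 2, 3, 4, 5, 6, 7}
Step 16: union(4, 7) -> already same set; set of 4 now {0, 2, 3, 4, 5, 6, 7}
Step 17: find(0) -> no change; set of 0 is {0, 2, 3, 4, 5, 6, 7}
Step 18: find(0) -> no change; set of 0 is {0, 2, 3, 4, 5, 6, 7}
Step 19: find(1) -> no change; set of 1 is {1}
Set of 4: {0, 2, 3, 4, 5, 6, 7}; 5 is a member.

Answer: yes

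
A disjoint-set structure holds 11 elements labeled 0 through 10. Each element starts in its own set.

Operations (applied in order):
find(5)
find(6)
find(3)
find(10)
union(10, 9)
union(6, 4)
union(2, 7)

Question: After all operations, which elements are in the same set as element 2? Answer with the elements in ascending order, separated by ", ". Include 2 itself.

Step 1: find(5) -> no change; set of 5 is {5}
Step 2: find(6) -> no change; set of 6 is {6}
Step 3: find(3) -> no change; set of 3 is {3}
Step 4: find(10) -> no change; set of 10 is {10}
Step 5: union(10, 9) -> merged; set of 10 now {9, 10}
Step 6: union(6, 4) -> merged; set of 6 now {4, 6}
Step 7: union(2, 7) -> merged; set of 2 now {2, 7}
Component of 2: {2, 7}

Answer: 2, 7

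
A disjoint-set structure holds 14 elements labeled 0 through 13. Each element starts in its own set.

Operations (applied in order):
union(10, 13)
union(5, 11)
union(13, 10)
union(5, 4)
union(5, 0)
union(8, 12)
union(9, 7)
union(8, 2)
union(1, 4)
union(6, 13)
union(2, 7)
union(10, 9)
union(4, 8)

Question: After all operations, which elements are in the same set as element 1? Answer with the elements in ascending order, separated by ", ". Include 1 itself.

Answer: 0, 1, 2, 4, 5, 6, 7, 8, 9, 10, 11, 12, 13

Derivation:
Step 1: union(10, 13) -> merged; set of 10 now {10, 13}
Step 2: union(5, 11) -> merged; set of 5 now {5, 11}
Step 3: union(13, 10) -> already same set; set of 13 now {10, 13}
Step 4: union(5, 4) -> merged; set of 5 now {4, 5, 11}
Step 5: union(5, 0) -> merged; set of 5 now {0, 4, 5, 11}
Step 6: union(8, 12) -> merged; set of 8 now {8, 12}
Step 7: union(9, 7) -> merged; set of 9 now {7, 9}
Step 8: union(8, 2) -> merged; set of 8 now {2, 8, 12}
Step 9: union(1, 4) -> merged; set of 1 now {0, 1, 4, 5, 11}
Step 10: union(6, 13) -> merged; set of 6 now {6, 10, 13}
Step 11: union(2, 7) -> merged; set of 2 now {2, 7, 8, 9, 12}
Step 12: union(10, 9) -> merged; set of 10 now {2, 6, 7, 8, 9, 10, 12, 13}
Step 13: union(4, 8) -> merged; set of 4 now {0, 1, 2, 4, 5, 6, 7, 8, 9, 10, 11, 12, 13}
Component of 1: {0, 1, 2, 4, 5, 6, 7, 8, 9, 10, 11, 12, 13}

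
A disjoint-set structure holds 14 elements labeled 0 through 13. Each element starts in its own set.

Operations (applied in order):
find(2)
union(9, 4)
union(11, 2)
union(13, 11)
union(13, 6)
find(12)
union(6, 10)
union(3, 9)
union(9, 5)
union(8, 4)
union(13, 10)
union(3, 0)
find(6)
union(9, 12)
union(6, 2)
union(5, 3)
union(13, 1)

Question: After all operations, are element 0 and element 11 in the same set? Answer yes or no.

Step 1: find(2) -> no change; set of 2 is {2}
Step 2: union(9, 4) -> merged; set of 9 now {4, 9}
Step 3: union(11, 2) -> merged; set of 11 now {2, 11}
Step 4: union(13, 11) -> merged; set of 13 now {2, 11, 13}
Step 5: union(13, 6) -> merged; set of 13 now {2, 6, 11, 13}
Step 6: find(12) -> no change; set of 12 is {12}
Step 7: union(6, 10) -> merged; set of 6 now {2, 6, 10, 11, 13}
Step 8: union(3, 9) -> merged; set of 3 now {3, 4, 9}
Step 9: union(9, 5) -> merged; set of 9 now {3, 4, 5, 9}
Step 10: union(8, 4) -> merged; set of 8 now {3, 4, 5, 8, 9}
Step 11: union(13, 10) -> already same set; set of 13 now {2, 6, 10, 11, 13}
Step 12: union(3, 0) -> merged; set of 3 now {0, 3, 4, 5, 8, 9}
Step 13: find(6) -> no change; set of 6 is {2, 6, 10, 11, 13}
Step 14: union(9, 12) -> merged; set of 9 now {0, 3, 4, 5, 8, 9, 12}
Step 15: union(6, 2) -> already same set; set of 6 now {2, 6, 10, 11, 13}
Step 16: union(5, 3) -> already same set; set of 5 now {0, 3, 4, 5, 8, 9, 12}
Step 17: union(13, 1) -> merged; set of 13 now {1, 2, 6, 10, 11, 13}
Set of 0: {0, 3, 4, 5, 8, 9, 12}; 11 is not a member.

Answer: no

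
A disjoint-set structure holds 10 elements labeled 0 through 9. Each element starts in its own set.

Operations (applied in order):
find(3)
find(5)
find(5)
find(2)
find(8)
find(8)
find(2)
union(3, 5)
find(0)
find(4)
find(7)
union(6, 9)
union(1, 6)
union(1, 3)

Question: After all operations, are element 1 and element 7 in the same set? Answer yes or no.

Answer: no

Derivation:
Step 1: find(3) -> no change; set of 3 is {3}
Step 2: find(5) -> no change; set of 5 is {5}
Step 3: find(5) -> no change; set of 5 is {5}
Step 4: find(2) -> no change; set of 2 is {2}
Step 5: find(8) -> no change; set of 8 is {8}
Step 6: find(8) -> no change; set of 8 is {8}
Step 7: find(2) -> no change; set of 2 is {2}
Step 8: union(3, 5) -> merged; set of 3 now {3, 5}
Step 9: find(0) -> no change; set of 0 is {0}
Step 10: find(4) -> no change; set of 4 is {4}
Step 11: find(7) -> no change; set of 7 is {7}
Step 12: union(6, 9) -> merged; set of 6 now {6, 9}
Step 13: union(1, 6) -> merged; set of 1 now {1, 6, 9}
Step 14: union(1, 3) -> merged; set of 1 now {1, 3, 5, 6, 9}
Set of 1: {1, 3, 5, 6, 9}; 7 is not a member.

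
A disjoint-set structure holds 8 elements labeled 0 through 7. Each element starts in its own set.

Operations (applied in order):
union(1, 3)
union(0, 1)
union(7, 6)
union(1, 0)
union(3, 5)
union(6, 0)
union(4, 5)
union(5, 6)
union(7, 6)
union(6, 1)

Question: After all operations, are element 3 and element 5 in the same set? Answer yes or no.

Step 1: union(1, 3) -> merged; set of 1 now {1, 3}
Step 2: union(0, 1) -> merged; set of 0 now {0, 1, 3}
Step 3: union(7, 6) -> merged; set of 7 now {6, 7}
Step 4: union(1, 0) -> already same set; set of 1 now {0, 1, 3}
Step 5: union(3, 5) -> merged; set of 3 now {0, 1, 3, 5}
Step 6: union(6, 0) -> merged; set of 6 now {0, 1, 3, 5, 6, 7}
Step 7: union(4, 5) -> merged; set of 4 now {0, 1, 3, 4, 5, 6, 7}
Step 8: union(5, 6) -> already same set; set of 5 now {0, 1, 3, 4, 5, 6, 7}
Step 9: union(7, 6) -> already same set; set of 7 now {0, 1, 3, 4, 5, 6, 7}
Step 10: union(6, 1) -> already same set; set of 6 now {0, 1, 3, 4, 5, 6, 7}
Set of 3: {0, 1, 3, 4, 5, 6, 7}; 5 is a member.

Answer: yes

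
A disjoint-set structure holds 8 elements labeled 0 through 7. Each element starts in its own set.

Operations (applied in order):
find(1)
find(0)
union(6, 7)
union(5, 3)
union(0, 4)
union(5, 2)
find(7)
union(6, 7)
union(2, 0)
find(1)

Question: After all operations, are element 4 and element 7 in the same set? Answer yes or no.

Step 1: find(1) -> no change; set of 1 is {1}
Step 2: find(0) -> no change; set of 0 is {0}
Step 3: union(6, 7) -> merged; set of 6 now {6, 7}
Step 4: union(5, 3) -> merged; set of 5 now {3, 5}
Step 5: union(0, 4) -> merged; set of 0 now {0, 4}
Step 6: union(5, 2) -> merged; set of 5 now {2, 3, 5}
Step 7: find(7) -> no change; set of 7 is {6, 7}
Step 8: union(6, 7) -> already same set; set of 6 now {6, 7}
Step 9: union(2, 0) -> merged; set of 2 now {0, 2, 3, 4, 5}
Step 10: find(1) -> no change; set of 1 is {1}
Set of 4: {0, 2, 3, 4, 5}; 7 is not a member.

Answer: no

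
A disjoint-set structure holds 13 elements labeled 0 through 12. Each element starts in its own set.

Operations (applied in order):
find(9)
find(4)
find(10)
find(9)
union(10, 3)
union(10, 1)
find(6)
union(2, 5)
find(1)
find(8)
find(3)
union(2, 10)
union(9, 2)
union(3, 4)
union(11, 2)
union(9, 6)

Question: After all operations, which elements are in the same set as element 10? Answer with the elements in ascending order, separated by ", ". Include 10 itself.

Step 1: find(9) -> no change; set of 9 is {9}
Step 2: find(4) -> no change; set of 4 is {4}
Step 3: find(10) -> no change; set of 10 is {10}
Step 4: find(9) -> no change; set of 9 is {9}
Step 5: union(10, 3) -> merged; set of 10 now {3, 10}
Step 6: union(10, 1) -> merged; set of 10 now {1, 3, 10}
Step 7: find(6) -> no change; set of 6 is {6}
Step 8: union(2, 5) -> merged; set of 2 now {2, 5}
Step 9: find(1) -> no change; set of 1 is {1, 3, 10}
Step 10: find(8) -> no change; set of 8 is {8}
Step 11: find(3) -> no change; set of 3 is {1, 3, 10}
Step 12: union(2, 10) -> merged; set of 2 now {1, 2, 3, 5, 10}
Step 13: union(9, 2) -> merged; set of 9 now {1, 2, 3, 5, 9, 10}
Step 14: union(3, 4) -> merged; set of 3 now {1, 2, 3, 4, 5, 9, 10}
Step 15: union(11, 2) -> merged; set of 11 now {1, 2, 3, 4, 5, 9, 10, 11}
Step 16: union(9, 6) -> merged; set of 9 now {1, 2, 3, 4, 5, 6, 9, 10, 11}
Component of 10: {1, 2, 3, 4, 5, 6, 9, 10, 11}

Answer: 1, 2, 3, 4, 5, 6, 9, 10, 11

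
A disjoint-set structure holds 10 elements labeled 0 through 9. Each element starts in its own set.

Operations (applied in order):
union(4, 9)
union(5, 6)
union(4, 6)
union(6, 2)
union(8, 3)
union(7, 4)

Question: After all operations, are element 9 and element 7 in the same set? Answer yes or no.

Answer: yes

Derivation:
Step 1: union(4, 9) -> merged; set of 4 now {4, 9}
Step 2: union(5, 6) -> merged; set of 5 now {5, 6}
Step 3: union(4, 6) -> merged; set of 4 now {4, 5, 6, 9}
Step 4: union(6, 2) -> merged; set of 6 now {2, 4, 5, 6, 9}
Step 5: union(8, 3) -> merged; set of 8 now {3, 8}
Step 6: union(7, 4) -> merged; set of 7 now {2, 4, 5, 6, 7, 9}
Set of 9: {2, 4, 5, 6, 7, 9}; 7 is a member.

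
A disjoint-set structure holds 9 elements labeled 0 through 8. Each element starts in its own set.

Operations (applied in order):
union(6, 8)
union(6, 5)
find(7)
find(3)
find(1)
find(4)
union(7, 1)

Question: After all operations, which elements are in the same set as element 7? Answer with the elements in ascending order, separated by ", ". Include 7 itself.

Answer: 1, 7

Derivation:
Step 1: union(6, 8) -> merged; set of 6 now {6, 8}
Step 2: union(6, 5) -> merged; set of 6 now {5, 6, 8}
Step 3: find(7) -> no change; set of 7 is {7}
Step 4: find(3) -> no change; set of 3 is {3}
Step 5: find(1) -> no change; set of 1 is {1}
Step 6: find(4) -> no change; set of 4 is {4}
Step 7: union(7, 1) -> merged; set of 7 now {1, 7}
Component of 7: {1, 7}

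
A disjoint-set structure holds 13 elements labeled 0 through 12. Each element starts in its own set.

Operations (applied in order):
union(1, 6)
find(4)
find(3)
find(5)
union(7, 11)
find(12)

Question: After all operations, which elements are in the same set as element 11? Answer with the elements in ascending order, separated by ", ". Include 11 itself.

Step 1: union(1, 6) -> merged; set of 1 now {1, 6}
Step 2: find(4) -> no change; set of 4 is {4}
Step 3: find(3) -> no change; set of 3 is {3}
Step 4: find(5) -> no change; set of 5 is {5}
Step 5: union(7, 11) -> merged; set of 7 now {7, 11}
Step 6: find(12) -> no change; set of 12 is {12}
Component of 11: {7, 11}

Answer: 7, 11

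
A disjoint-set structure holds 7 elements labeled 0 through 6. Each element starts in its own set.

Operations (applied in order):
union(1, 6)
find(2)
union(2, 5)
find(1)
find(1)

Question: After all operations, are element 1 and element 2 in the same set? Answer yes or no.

Step 1: union(1, 6) -> merged; set of 1 now {1, 6}
Step 2: find(2) -> no change; set of 2 is {2}
Step 3: union(2, 5) -> merged; set of 2 now {2, 5}
Step 4: find(1) -> no change; set of 1 is {1, 6}
Step 5: find(1) -> no change; set of 1 is {1, 6}
Set of 1: {1, 6}; 2 is not a member.

Answer: no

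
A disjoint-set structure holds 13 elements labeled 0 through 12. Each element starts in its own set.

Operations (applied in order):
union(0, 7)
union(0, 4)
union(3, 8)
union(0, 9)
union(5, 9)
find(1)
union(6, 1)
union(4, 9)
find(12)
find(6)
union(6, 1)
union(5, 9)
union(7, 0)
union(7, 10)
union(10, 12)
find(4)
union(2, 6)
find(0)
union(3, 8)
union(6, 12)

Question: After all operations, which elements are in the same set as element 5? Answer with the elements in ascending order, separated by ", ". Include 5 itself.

Step 1: union(0, 7) -> merged; set of 0 now {0, 7}
Step 2: union(0, 4) -> merged; set of 0 now {0, 4, 7}
Step 3: union(3, 8) -> merged; set of 3 now {3, 8}
Step 4: union(0, 9) -> merged; set of 0 now {0, 4, 7, 9}
Step 5: union(5, 9) -> merged; set of 5 now {0, 4, 5, 7, 9}
Step 6: find(1) -> no change; set of 1 is {1}
Step 7: union(6, 1) -> merged; set of 6 now {1, 6}
Step 8: union(4, 9) -> already same set; set of 4 now {0, 4, 5, 7, 9}
Step 9: find(12) -> no change; set of 12 is {12}
Step 10: find(6) -> no change; set of 6 is {1, 6}
Step 11: union(6, 1) -> already same set; set of 6 now {1, 6}
Step 12: union(5, 9) -> already same set; set of 5 now {0, 4, 5, 7, 9}
Step 13: union(7, 0) -> already same set; set of 7 now {0, 4, 5, 7, 9}
Step 14: union(7, 10) -> merged; set of 7 now {0, 4, 5, 7, 9, 10}
Step 15: union(10, 12) -> merged; set of 10 now {0, 4, 5, 7, 9, 10, 12}
Step 16: find(4) -> no change; set of 4 is {0, 4, 5, 7, 9, 10, 12}
Step 17: union(2, 6) -> merged; set of 2 now {1, 2, 6}
Step 18: find(0) -> no change; set of 0 is {0, 4, 5, 7, 9, 10, 12}
Step 19: union(3, 8) -> already same set; set of 3 now {3, 8}
Step 20: union(6, 12) -> merged; set of 6 now {0, 1, 2, 4, 5, 6, 7, 9, 10, 12}
Component of 5: {0, 1, 2, 4, 5, 6, 7, 9, 10, 12}

Answer: 0, 1, 2, 4, 5, 6, 7, 9, 10, 12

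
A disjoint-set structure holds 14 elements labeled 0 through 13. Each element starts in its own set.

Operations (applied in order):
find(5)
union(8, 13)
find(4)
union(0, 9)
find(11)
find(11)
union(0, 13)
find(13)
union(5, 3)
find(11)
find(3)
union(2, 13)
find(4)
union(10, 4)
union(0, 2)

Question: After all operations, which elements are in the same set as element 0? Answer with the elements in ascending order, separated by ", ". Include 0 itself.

Answer: 0, 2, 8, 9, 13

Derivation:
Step 1: find(5) -> no change; set of 5 is {5}
Step 2: union(8, 13) -> merged; set of 8 now {8, 13}
Step 3: find(4) -> no change; set of 4 is {4}
Step 4: union(0, 9) -> merged; set of 0 now {0, 9}
Step 5: find(11) -> no change; set of 11 is {11}
Step 6: find(11) -> no change; set of 11 is {11}
Step 7: union(0, 13) -> merged; set of 0 now {0, 8, 9, 13}
Step 8: find(13) -> no change; set of 13 is {0, 8, 9, 13}
Step 9: union(5, 3) -> merged; set of 5 now {3, 5}
Step 10: find(11) -> no change; set of 11 is {11}
Step 11: find(3) -> no change; set of 3 is {3, 5}
Step 12: union(2, 13) -> merged; set of 2 now {0, 2, 8, 9, 13}
Step 13: find(4) -> no change; set of 4 is {4}
Step 14: union(10, 4) -> merged; set of 10 now {4, 10}
Step 15: union(0, 2) -> already same set; set of 0 now {0, 2, 8, 9, 13}
Component of 0: {0, 2, 8, 9, 13}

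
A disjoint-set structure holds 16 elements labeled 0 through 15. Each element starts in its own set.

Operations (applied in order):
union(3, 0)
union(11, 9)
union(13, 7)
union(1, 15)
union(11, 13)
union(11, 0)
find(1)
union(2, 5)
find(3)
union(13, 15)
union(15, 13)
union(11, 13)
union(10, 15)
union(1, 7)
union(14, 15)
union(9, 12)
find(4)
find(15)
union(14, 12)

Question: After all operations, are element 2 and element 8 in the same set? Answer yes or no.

Answer: no

Derivation:
Step 1: union(3, 0) -> merged; set of 3 now {0, 3}
Step 2: union(11, 9) -> merged; set of 11 now {9, 11}
Step 3: union(13, 7) -> merged; set of 13 now {7, 13}
Step 4: union(1, 15) -> merged; set of 1 now {1, 15}
Step 5: union(11, 13) -> merged; set of 11 now {7, 9, 11, 13}
Step 6: union(11, 0) -> merged; set of 11 now {0, 3, 7, 9, 11, 13}
Step 7: find(1) -> no change; set of 1 is {1, 15}
Step 8: union(2, 5) -> merged; set of 2 now {2, 5}
Step 9: find(3) -> no change; set of 3 is {0, 3, 7, 9, 11, 13}
Step 10: union(13, 15) -> merged; set of 13 now {0, 1, 3, 7, 9, 11, 13, 15}
Step 11: union(15, 13) -> already same set; set of 15 now {0, 1, 3, 7, 9, 11, 13, 15}
Step 12: union(11, 13) -> already same set; set of 11 now {0, 1, 3, 7, 9, 11, 13, 15}
Step 13: union(10, 15) -> merged; set of 10 now {0, 1, 3, 7, 9, 10, 11, 13, 15}
Step 14: union(1, 7) -> already same set; set of 1 now {0, 1, 3, 7, 9, 10, 11, 13, 15}
Step 15: union(14, 15) -> merged; set of 14 now {0, 1, 3, 7, 9, 10, 11, 13, 14, 15}
Step 16: union(9, 12) -> merged; set of 9 now {0, 1, 3, 7, 9, 10, 11, 12, 13, 14, 15}
Step 17: find(4) -> no change; set of 4 is {4}
Step 18: find(15) -> no change; set of 15 is {0, 1, 3, 7, 9, 10, 11, 12, 13, 14, 15}
Step 19: union(14, 12) -> already same set; set of 14 now {0, 1, 3, 7, 9, 10, 11, 12, 13, 14, 15}
Set of 2: {2, 5}; 8 is not a member.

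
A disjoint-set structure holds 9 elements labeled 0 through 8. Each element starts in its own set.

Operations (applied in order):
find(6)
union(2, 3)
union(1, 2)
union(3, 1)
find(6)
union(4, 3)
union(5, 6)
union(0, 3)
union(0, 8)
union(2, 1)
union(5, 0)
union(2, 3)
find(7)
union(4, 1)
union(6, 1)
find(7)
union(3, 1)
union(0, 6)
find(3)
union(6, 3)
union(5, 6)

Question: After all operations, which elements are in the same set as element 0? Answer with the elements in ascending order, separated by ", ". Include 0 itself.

Step 1: find(6) -> no change; set of 6 is {6}
Step 2: union(2, 3) -> merged; set of 2 now {2, 3}
Step 3: union(1, 2) -> merged; set of 1 now {1, 2, 3}
Step 4: union(3, 1) -> already same set; set of 3 now {1, 2, 3}
Step 5: find(6) -> no change; set of 6 is {6}
Step 6: union(4, 3) -> merged; set of 4 now {1, 2, 3, 4}
Step 7: union(5, 6) -> merged; set of 5 now {5, 6}
Step 8: union(0, 3) -> merged; set of 0 now {0, 1, 2, 3, 4}
Step 9: union(0, 8) -> merged; set of 0 now {0, 1, 2, 3, 4, 8}
Step 10: union(2, 1) -> already same set; set of 2 now {0, 1, 2, 3, 4, 8}
Step 11: union(5, 0) -> merged; set of 5 now {0, 1, 2, 3, 4, 5, 6, 8}
Step 12: union(2, 3) -> already same set; set of 2 now {0, 1, 2, 3, 4, 5, 6, 8}
Step 13: find(7) -> no change; set of 7 is {7}
Step 14: union(4, 1) -> already same set; set of 4 now {0, 1, 2, 3, 4, 5, 6, 8}
Step 15: union(6, 1) -> already same set; set of 6 now {0, 1, 2, 3, 4, 5, 6, 8}
Step 16: find(7) -> no change; set of 7 is {7}
Step 17: union(3, 1) -> already same set; set of 3 now {0, 1, 2, 3, 4, 5, 6, 8}
Step 18: union(0, 6) -> already same set; set of 0 now {0, 1, 2, 3, 4, 5, 6, 8}
Step 19: find(3) -> no change; set of 3 is {0, 1, 2, 3, 4, 5, 6, 8}
Step 20: union(6, 3) -> already same set; set of 6 now {0, 1, 2, 3, 4, 5, 6, 8}
Step 21: union(5, 6) -> already same set; set of 5 now {0, 1, 2, 3, 4, 5, 6, 8}
Component of 0: {0, 1, 2, 3, 4, 5, 6, 8}

Answer: 0, 1, 2, 3, 4, 5, 6, 8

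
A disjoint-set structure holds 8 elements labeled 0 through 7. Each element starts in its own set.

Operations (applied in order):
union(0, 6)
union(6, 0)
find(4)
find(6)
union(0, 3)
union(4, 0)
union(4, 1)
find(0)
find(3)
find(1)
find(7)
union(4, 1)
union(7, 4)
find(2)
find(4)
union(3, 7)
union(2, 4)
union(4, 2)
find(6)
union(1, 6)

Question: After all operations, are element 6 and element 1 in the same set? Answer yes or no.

Step 1: union(0, 6) -> merged; set of 0 now {0, 6}
Step 2: union(6, 0) -> already same set; set of 6 now {0, 6}
Step 3: find(4) -> no change; set of 4 is {4}
Step 4: find(6) -> no change; set of 6 is {0, 6}
Step 5: union(0, 3) -> merged; set of 0 now {0, 3, 6}
Step 6: union(4, 0) -> merged; set of 4 now {0, 3, 4, 6}
Step 7: union(4, 1) -> merged; set of 4 now {0, 1, 3, 4, 6}
Step 8: find(0) -> no change; set of 0 is {0, 1, 3, 4, 6}
Step 9: find(3) -> no change; set of 3 is {0, 1, 3, 4, 6}
Step 10: find(1) -> no change; set of 1 is {0, 1, 3, 4, 6}
Step 11: find(7) -> no change; set of 7 is {7}
Step 12: union(4, 1) -> already same set; set of 4 now {0, 1, 3, 4, 6}
Step 13: union(7, 4) -> merged; set of 7 now {0, 1, 3, 4, 6, 7}
Step 14: find(2) -> no change; set of 2 is {2}
Step 15: find(4) -> no change; set of 4 is {0, 1, 3, 4, 6, 7}
Step 16: union(3, 7) -> already same set; set of 3 now {0, 1, 3, 4, 6, 7}
Step 17: union(2, 4) -> merged; set of 2 now {0, 1, 2, 3, 4, 6, 7}
Step 18: union(4, 2) -> already same set; set of 4 now {0, 1, 2, 3, 4, 6, 7}
Step 19: find(6) -> no change; set of 6 is {0, 1, 2, 3, 4, 6, 7}
Step 20: union(1, 6) -> already same set; set of 1 now {0, 1, 2, 3, 4, 6, 7}
Set of 6: {0, 1, 2, 3, 4, 6, 7}; 1 is a member.

Answer: yes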